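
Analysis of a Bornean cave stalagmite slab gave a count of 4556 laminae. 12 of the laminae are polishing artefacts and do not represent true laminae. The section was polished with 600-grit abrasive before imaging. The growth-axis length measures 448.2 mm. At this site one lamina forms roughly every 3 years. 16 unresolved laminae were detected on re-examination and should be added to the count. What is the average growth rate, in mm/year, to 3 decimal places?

After corrections the count is 4556 − 12 + 16 = 4560 laminae.
Multiplying by 3 years per lamina: 4560 × 3 = 13680 years.
448.2 mm over 13680 years gives 448.2 / 13680 ≈ 0.033 mm/year.

0.033 mm/year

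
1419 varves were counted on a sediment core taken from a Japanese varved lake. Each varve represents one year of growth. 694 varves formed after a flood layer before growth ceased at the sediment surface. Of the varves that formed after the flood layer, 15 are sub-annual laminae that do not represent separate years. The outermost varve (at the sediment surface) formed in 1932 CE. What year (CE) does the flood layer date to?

There are 694 varves younger than the flood layer.
694 − 15 false = 679 true varves after the flood layer.
Counting back 679 years from 1932 CE places the flood layer in 1932 − 679 = 1253 CE.

1253 CE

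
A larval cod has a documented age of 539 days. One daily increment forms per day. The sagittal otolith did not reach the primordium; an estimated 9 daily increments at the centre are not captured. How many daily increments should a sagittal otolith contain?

530 daily increments

One daily increment per day gives 539 daily increments over 539 days.
539 − 9 missed = 530 daily increments expected in the prepared section.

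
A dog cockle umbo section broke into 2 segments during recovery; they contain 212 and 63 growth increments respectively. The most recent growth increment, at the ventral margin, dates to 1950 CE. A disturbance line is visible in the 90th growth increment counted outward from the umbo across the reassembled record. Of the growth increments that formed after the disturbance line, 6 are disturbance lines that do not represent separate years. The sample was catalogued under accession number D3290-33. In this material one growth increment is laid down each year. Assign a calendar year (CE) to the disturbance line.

1771 CE

Total growth increments = 212 + 63 = 275.
The disturbance line sits at growth increment 90 from the umbo, so 275 − 90 = 185 growth increments formed after it.
Excluding 6 false growth increments: 185 − 6 = 179.
1950 − 179 = 1771 CE.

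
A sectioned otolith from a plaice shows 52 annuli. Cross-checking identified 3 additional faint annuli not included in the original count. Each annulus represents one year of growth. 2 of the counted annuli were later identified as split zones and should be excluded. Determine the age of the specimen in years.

Correcting the raw count gives 52 − 2 + 3 = 53 true annuli.
At one annulus per year, that is 53 years.

53 years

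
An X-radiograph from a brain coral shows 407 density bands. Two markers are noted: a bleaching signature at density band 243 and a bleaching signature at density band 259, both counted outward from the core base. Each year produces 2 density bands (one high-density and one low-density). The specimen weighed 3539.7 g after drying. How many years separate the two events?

The two markers are separated by 259 − 243 = 16 density bands.
With 2 density bands per year, 16 / 2 = 8 years.

8 yr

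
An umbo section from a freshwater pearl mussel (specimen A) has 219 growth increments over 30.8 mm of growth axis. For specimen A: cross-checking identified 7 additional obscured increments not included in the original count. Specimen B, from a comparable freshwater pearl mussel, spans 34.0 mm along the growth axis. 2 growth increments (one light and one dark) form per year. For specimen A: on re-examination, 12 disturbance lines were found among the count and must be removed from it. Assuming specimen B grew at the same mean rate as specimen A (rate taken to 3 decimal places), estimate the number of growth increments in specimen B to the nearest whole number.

236 growth increments

Specimen A: correcting the raw count gives 219 − 12 + 7 = 214 true growth increments.
Specimen A: with 2 growth increments per year, 214 / 2 = 107 years.
A: Extension rate ≈ 30.8 / 107 = 0.288 mm/year.
For B, 34.0 / 0.288 = 118.06 years; at 2 growth increments per year that is 118.06 × 2 ≈ 236 growth increments.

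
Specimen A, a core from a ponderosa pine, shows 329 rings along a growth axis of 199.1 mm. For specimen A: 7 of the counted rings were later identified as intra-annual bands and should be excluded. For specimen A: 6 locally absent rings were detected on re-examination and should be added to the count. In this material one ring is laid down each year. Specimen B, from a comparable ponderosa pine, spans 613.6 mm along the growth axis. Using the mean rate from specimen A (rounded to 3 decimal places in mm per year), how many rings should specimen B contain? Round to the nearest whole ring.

1011 rings

Specimen A: true ring count = 329 − 7 + 6 = 328.
A: 199.1 mm over 328 years gives 199.1 / 328 ≈ 0.607 mm/yr.
For B, 613.6 / 0.607 = 1010.87 years ≈ 1011 rings.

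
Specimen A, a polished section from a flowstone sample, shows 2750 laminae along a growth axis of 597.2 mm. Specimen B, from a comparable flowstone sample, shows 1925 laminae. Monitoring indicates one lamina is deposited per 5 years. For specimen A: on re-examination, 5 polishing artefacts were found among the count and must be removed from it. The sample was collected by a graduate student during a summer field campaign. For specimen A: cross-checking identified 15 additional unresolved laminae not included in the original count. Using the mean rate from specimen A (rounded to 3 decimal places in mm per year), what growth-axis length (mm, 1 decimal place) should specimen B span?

413.9 mm

Specimen A: correcting the raw count gives 2750 − 5 + 15 = 2760 true laminae.
Specimen A: multiplying by 5 years per lamina: 2760 × 5 = 13800 years.
A: Mean rate = 597.2 mm / 13800 years ≈ 0.043 mm/year.
Specimen B: 1925 laminae at 5 years each span 1925 × 5 = 9625 years. B's length ≈ 0.043 × 9625 = 413.9 mm.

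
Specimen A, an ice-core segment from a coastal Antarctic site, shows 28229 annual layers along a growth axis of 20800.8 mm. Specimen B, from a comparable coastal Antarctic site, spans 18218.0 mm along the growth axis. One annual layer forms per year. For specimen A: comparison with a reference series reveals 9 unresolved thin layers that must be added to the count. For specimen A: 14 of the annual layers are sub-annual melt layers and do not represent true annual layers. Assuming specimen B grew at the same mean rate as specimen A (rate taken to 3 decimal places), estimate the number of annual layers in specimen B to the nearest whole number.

24719 annual layers

Specimen A: true annual layer count = 28229 − 14 + 9 = 28224.
A: 20800.8 mm over 28224 years gives 20800.8 / 28224 ≈ 0.737 mm/yr.
B spans 18218.0 / 0.737 = 24719.13 years ≈ 24719 annual layers.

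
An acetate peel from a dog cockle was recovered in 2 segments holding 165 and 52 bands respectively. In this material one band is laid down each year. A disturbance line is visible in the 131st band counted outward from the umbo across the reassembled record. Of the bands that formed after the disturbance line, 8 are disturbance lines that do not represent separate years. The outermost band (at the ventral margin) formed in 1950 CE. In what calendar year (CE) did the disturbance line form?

Total bands = 165 + 52 = 217.
217 − 131 = 86 bands lie beyond the disturbance line toward the ventral margin.
Excluding 8 false bands: 86 − 8 = 78.
1950 − 78 = 1872 CE.

1872 CE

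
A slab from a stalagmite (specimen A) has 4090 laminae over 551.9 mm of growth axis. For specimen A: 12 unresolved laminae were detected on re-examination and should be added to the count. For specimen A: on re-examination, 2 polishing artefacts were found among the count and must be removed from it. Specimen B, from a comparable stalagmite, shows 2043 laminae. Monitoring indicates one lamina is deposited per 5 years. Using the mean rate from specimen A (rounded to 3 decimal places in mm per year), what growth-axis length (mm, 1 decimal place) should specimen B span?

Specimen A: adjusted count: 4090 − 2 + 12 = 4100 laminae.
Specimen A: 4100 laminae at 5 years each span 4100 × 5 = 20500 years.
A: Mean rate = 551.9 mm / 20500 years ≈ 0.027 mm/year.
Specimen B: multiplying by 5 years per lamina: 2043 × 5 = 10215 years. Length of B = 0.027 × 10215 = 275.8 mm.

275.8 mm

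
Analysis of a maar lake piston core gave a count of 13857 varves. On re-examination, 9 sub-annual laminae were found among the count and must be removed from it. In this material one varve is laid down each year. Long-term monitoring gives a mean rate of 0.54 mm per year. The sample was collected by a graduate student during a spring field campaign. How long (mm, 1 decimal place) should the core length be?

Correcting the raw count gives 13857 − 9 = 13848 true varves.
Length ≈ 0.54 × 13848 = 7477.9 mm.

7477.9 mm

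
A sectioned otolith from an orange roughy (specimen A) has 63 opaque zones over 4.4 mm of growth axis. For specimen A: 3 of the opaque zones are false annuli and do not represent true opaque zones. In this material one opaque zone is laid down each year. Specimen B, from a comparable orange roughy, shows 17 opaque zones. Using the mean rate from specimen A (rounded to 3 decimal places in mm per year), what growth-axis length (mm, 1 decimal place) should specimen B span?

Specimen A: adjusted count: 63 − 3 = 60 opaque zones.
A: 4.4 mm over 60 years gives 4.4 / 60 ≈ 0.073 mm/year.
Length of B = 0.073 × 17 = 1.2 mm.

1.2 mm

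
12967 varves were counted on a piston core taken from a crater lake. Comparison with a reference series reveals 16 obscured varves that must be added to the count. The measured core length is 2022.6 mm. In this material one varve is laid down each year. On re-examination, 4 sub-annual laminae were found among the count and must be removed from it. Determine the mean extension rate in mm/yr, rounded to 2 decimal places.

0.16 mm/yr

After corrections the count is 12967 − 4 + 16 = 12979 varves.
Mean rate = 2022.6 mm / 12979 years ≈ 0.16 mm/yr.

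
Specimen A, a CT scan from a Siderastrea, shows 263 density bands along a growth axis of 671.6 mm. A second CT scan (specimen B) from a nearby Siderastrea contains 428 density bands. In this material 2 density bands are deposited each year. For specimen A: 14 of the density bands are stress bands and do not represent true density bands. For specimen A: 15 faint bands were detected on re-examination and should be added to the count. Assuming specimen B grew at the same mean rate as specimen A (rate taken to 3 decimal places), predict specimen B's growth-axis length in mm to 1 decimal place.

Specimen A: adjusted count: 263 − 14 + 15 = 264 density bands.
Specimen A: dividing by 2 density bands per year: 264 / 2 = 132 years.
A: Extension rate ≈ 671.6 / 132 = 5.088 mm/year.
Specimen B: with 2 density bands per year, 428 / 2 = 214 years. B's length ≈ 5.088 × 214 = 1088.8 mm.

1088.8 mm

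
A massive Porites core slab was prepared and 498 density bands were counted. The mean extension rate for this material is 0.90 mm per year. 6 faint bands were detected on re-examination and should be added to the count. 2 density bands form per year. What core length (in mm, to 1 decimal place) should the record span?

Adjusted count: 498 + 6 = 504 density bands.
Dividing by 2 density bands per year: 504 / 2 = 252 years.
252 years at 0.90 mm/year gives 0.90 × 252 = 226.8 mm.

226.8 mm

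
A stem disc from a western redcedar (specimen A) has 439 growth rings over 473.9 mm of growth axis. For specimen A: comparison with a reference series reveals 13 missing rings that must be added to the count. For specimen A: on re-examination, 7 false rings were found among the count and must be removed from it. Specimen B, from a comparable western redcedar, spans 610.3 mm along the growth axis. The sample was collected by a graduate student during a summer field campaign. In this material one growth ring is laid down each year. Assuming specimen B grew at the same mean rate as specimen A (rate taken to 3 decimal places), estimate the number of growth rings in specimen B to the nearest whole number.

Specimen A: correcting the raw count gives 439 − 7 + 13 = 445 true growth rings.
A: 473.9 mm over 445 years gives 473.9 / 445 ≈ 1.065 mm/year.
For B, 610.3 / 1.065 = 573.05 years ≈ 573 growth rings.

573 growth rings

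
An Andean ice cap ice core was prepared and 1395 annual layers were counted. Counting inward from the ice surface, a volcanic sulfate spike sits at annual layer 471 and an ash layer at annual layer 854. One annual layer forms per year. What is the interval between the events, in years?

383 years

The two markers are separated by 854 − 471 = 383 annual layers.
One annual layer per year makes the interval 383 years.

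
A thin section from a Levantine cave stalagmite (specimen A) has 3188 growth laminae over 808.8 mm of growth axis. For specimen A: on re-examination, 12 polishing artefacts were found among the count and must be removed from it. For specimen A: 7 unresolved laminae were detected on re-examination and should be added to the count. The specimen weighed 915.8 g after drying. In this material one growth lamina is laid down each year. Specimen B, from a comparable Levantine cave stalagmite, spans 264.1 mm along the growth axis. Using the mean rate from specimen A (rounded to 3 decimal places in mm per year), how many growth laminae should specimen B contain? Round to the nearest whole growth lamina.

1040 growth laminae

Specimen A: correcting the raw count gives 3188 − 12 + 7 = 3183 true growth laminae.
A: Extension rate ≈ 808.8 / 3183 = 0.254 mm per year.
For B, 264.1 / 0.254 = 1039.76 years ≈ 1040 growth laminae.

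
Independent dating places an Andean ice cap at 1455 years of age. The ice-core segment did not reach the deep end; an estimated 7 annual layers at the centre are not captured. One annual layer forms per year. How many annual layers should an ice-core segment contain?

One annual layer per year gives 1455 annual layers over 1455 years.
Less the 7 uncaptured annual layers: 1455 − 7 = 1448.

1448 annual layers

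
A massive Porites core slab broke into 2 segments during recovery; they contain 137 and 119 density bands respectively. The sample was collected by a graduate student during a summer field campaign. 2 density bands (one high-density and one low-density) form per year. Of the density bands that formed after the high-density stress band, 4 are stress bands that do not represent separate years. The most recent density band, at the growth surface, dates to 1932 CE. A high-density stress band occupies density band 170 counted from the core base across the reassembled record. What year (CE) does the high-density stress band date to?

1891 CE

Total density bands = 137 + 119 = 256.
The high-density stress band sits at density band 170 from the core base, so 256 − 170 = 86 density bands formed after it.
Excluding 4 false density bands: 86 − 4 = 82.
With 2 density bands per year, 82 / 2 = 41 years.
Counting back 41 years from 1932 CE places the high-density stress band in 1932 − 41 = 1891 CE.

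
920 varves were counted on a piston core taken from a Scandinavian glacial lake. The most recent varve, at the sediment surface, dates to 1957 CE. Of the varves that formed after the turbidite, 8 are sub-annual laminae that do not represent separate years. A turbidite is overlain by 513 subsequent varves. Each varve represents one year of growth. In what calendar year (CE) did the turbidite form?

513 varves post-date the turbidite.
513 − 8 false = 505 true varves after the turbidite.
The varve at the sediment surface is 1957 CE, so the turbidite dates to 1957 − 505 = 1452 CE.

1452 CE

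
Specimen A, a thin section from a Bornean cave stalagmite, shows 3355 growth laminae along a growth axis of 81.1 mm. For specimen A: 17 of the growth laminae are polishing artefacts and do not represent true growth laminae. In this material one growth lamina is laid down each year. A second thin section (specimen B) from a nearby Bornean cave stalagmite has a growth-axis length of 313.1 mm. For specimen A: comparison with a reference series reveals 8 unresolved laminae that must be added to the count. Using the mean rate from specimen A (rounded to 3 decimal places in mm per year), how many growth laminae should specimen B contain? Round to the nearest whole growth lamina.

13046 growth laminae

Specimen A: correcting the raw count gives 3355 − 17 + 8 = 3346 true growth laminae.
A: Mean rate = 81.1 mm / 3346 years ≈ 0.024 mm/year.
Specimen B: 313.1 mm / 0.024 mm per year = 13045.83 years ≈ 13046 growth laminae.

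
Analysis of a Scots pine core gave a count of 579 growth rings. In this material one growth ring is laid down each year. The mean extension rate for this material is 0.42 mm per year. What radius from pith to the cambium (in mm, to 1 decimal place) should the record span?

243.2 mm

The record spans 579 years at 0.42 mm per year.
Predicted length = 0.42 mm/year × 579 years = 243.2 mm.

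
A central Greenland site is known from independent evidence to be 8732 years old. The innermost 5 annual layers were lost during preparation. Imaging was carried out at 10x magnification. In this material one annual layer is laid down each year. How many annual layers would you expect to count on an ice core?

8727 annual layers

One annual layer per year gives 8732 annual layers over 8732 years.
8732 − 5 missed = 8727 annual layers expected in the prepared section.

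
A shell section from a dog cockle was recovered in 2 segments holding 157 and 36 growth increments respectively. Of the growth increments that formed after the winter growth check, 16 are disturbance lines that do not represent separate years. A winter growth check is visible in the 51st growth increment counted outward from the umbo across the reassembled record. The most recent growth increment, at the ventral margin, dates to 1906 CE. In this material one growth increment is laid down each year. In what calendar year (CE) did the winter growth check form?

Total growth increments = 157 + 36 = 193.
Between growth increment 51 and the ventral margin there are 193 − 51 = 142 growth increments.
142 − 16 false = 126 true growth increments after the winter growth check.
1906 − 126 = 1780 CE.

1780 CE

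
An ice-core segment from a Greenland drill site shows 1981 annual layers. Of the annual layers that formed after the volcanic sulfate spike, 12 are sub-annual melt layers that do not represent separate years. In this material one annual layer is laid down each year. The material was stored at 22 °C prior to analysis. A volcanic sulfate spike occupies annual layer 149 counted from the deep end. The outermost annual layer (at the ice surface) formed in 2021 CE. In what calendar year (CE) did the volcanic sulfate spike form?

Between annual layer 149 and the ice surface there are 1981 − 149 = 1832 annual layers.
1832 − 12 false = 1820 true annual layers after the volcanic sulfate spike.
The annual layer at the ice surface is 2021 CE, so the volcanic sulfate spike dates to 2021 − 1820 = 201 CE.

201 CE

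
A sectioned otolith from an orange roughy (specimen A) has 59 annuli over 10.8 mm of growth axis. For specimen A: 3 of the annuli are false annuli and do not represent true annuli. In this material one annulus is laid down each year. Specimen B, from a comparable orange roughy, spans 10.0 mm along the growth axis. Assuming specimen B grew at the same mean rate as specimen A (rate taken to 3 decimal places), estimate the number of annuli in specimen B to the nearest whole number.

Specimen A: after corrections the count is 59 − 3 = 56 annuli.
A: Extension rate ≈ 10.8 / 56 = 0.193 mm/year.
B spans 10.0 / 0.193 = 51.81 years ≈ 52 annuli.

52 annuli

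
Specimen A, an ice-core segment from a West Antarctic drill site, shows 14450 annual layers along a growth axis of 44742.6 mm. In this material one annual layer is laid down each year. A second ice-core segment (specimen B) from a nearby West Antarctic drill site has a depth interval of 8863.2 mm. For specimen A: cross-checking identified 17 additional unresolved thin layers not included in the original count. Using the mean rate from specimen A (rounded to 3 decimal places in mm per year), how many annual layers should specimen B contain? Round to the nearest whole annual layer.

2866 annual layers

Specimen A: true annual layer count = 14450 + 17 = 14467.
A: Mean rate = 44742.6 mm / 14467 years ≈ 3.093 mm per year.
B spans 8863.2 / 3.093 = 2865.57 years ≈ 2866 annual layers.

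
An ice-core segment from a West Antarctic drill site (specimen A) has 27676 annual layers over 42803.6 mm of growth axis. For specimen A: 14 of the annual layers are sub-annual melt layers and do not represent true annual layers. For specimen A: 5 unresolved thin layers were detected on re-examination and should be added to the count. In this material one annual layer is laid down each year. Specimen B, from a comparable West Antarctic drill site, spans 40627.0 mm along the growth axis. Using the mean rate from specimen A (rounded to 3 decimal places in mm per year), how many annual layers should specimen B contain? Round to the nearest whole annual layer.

26262 annual layers

Specimen A: after corrections the count is 27676 − 14 + 5 = 27667 annual layers.
A: Extension rate ≈ 42803.6 / 27667 = 1.547 mm/yr.
Specimen B: 40627.0 mm / 1.547 mm per year = 26261.80 years ≈ 26262 annual layers.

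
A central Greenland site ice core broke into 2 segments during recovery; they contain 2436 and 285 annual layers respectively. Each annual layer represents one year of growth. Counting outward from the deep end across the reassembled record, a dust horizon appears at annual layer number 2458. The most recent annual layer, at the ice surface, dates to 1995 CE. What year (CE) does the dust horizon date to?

Total annual layers = 2436 + 285 = 2721.
The dust horizon sits at annual layer 2458 from the deep end, so 2721 − 2458 = 263 annual layers formed after it.
The annual layer at the ice surface is 1995 CE, so the dust horizon dates to 1995 − 263 = 1732 CE.

1732 CE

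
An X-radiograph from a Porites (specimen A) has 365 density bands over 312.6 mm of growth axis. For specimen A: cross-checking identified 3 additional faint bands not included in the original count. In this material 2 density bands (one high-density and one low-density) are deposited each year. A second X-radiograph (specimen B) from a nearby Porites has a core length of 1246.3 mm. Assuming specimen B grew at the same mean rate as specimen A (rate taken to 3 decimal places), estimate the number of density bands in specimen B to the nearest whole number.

Specimen A: true density band count = 365 + 3 = 368.
Specimen A: with 2 density bands per year, 368 / 2 = 184 years.
A: Mean rate = 312.6 mm / 184 years ≈ 1.699 mm per year.
Specimen B: 1246.3 mm / 1.699 mm per year = 733.55 years; at 2 density bands per year that is 733.55 × 2 ≈ 1467 density bands.

1467 density bands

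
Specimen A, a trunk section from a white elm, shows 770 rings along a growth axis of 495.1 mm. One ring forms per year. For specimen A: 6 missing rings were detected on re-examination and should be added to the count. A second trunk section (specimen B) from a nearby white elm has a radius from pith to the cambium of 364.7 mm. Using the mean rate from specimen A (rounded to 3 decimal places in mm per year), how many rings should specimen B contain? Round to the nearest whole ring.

Specimen A: correcting the raw count gives 770 + 6 = 776 true rings.
A: Extension rate ≈ 495.1 / 776 = 0.638 mm/yr.
Specimen B: 364.7 mm / 0.638 mm per year = 571.63 years ≈ 572 rings.

572 rings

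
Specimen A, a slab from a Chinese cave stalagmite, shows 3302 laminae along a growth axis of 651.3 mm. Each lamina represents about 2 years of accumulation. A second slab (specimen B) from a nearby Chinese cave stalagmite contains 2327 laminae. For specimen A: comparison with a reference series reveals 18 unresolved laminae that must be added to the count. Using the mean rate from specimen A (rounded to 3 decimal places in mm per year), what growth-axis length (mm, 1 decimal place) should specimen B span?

Specimen A: after corrections the count is 3302 + 18 = 3320 laminae.
Specimen A: at 2 years per lamina, 3320 × 2 = 6640 years.
A: 651.3 mm over 6640 years gives 651.3 / 6640 ≈ 0.098 mm per year.
Specimen B: at 2 years per lamina, 2327 × 2 = 4654 years. Length of B = 0.098 × 4654 = 456.1 mm.

456.1 mm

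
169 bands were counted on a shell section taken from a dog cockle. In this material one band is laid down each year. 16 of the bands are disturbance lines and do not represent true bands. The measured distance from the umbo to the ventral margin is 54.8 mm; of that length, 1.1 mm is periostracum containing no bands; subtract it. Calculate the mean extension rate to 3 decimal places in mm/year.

True band count = 169 − 16 = 153.
The growth record spans 54.8 − 1.1 = 53.7 mm.
Extension rate ≈ 53.7 / 153 = 0.351 mm/year.

0.351 mm/year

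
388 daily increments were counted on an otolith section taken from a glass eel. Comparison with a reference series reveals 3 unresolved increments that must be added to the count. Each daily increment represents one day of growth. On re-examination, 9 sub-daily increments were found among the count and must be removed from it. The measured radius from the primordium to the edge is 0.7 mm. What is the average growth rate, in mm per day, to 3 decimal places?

0.002 mm per day

Adjusted count: 388 − 9 + 3 = 382 daily increments.
Extension rate ≈ 0.7 / 382 = 0.002 mm per day.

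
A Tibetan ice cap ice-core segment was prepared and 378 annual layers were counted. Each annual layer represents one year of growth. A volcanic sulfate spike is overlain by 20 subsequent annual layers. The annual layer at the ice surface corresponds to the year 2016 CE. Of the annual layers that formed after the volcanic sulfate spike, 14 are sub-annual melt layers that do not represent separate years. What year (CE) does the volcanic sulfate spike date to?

2010 CE

20 annual layers formed after the volcanic sulfate spike.
20 − 14 false = 6 true annual layers after the volcanic sulfate spike.
2016 − 6 = 2010 CE.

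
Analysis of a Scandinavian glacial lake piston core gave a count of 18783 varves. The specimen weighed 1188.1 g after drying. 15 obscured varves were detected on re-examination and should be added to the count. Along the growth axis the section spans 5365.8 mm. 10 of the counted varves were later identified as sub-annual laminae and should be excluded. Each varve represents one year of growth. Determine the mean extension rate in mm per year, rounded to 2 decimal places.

0.29 mm per year

Adjusted count: 18783 − 10 + 15 = 18788 varves.
Extension rate ≈ 5365.8 / 18788 = 0.29 mm per year.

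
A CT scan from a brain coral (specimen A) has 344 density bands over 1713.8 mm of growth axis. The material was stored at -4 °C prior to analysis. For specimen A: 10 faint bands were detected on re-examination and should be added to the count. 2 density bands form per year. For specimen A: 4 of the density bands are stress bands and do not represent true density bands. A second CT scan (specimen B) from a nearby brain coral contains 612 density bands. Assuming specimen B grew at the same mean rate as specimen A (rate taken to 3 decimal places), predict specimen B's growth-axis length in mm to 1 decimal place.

Specimen A: adjusted count: 344 − 4 + 10 = 350 density bands.
Specimen A: 350 density bands at 2 per year is 350 / 2 = 175 years.
A: Extension rate ≈ 1713.8 / 175 = 9.793 mm/yr.
Specimen B: dividing by 2 density bands per year: 612 / 2 = 306 years. B's length ≈ 9.793 × 306 = 2996.7 mm.

2996.7 mm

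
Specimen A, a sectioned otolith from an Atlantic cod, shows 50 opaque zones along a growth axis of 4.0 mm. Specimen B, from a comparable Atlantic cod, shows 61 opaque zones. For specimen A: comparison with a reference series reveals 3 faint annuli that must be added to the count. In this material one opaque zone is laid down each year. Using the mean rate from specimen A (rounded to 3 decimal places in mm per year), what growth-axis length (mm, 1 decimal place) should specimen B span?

Specimen A: after corrections the count is 50 + 3 = 53 opaque zones.
A: Mean rate = 4.0 mm / 53 years ≈ 0.075 mm per year.
B's length ≈ 0.075 × 61 = 4.6 mm.

4.6 mm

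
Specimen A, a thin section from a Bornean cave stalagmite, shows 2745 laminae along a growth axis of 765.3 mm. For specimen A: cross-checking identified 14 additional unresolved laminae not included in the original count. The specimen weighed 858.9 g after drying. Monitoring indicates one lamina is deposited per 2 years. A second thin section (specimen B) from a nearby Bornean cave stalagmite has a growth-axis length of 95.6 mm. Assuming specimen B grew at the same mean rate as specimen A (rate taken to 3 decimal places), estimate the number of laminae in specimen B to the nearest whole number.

Specimen A: correcting the raw count gives 2745 + 14 = 2759 true laminae.
Specimen A: multiplying by 2 years per lamina: 2759 × 2 = 5518 years.
A: Extension rate ≈ 765.3 / 5518 = 0.139 mm per year.
B spans 95.6 / 0.139 = 687.77 years; at 2 years per lamina that is 687.77 / 2 ≈ 344 laminae.

344 laminae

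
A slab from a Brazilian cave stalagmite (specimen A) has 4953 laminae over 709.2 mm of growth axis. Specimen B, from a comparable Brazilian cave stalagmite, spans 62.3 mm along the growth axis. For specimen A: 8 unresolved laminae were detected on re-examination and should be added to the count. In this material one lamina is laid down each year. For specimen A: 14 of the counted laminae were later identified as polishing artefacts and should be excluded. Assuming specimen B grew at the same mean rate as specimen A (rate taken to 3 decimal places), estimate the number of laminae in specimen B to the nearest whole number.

436 laminae

Specimen A: after corrections the count is 4953 − 14 + 8 = 4947 laminae.
A: Extension rate ≈ 709.2 / 4947 = 0.143 mm per year.
B spans 62.3 / 0.143 = 435.66 years ≈ 436 laminae.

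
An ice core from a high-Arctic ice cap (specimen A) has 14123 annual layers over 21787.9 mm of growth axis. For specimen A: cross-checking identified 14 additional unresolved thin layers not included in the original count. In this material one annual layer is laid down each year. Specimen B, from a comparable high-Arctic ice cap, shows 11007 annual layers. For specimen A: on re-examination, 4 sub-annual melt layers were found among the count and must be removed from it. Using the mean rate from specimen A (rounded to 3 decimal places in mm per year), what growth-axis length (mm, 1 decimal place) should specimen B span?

Specimen A: correcting the raw count gives 14123 − 4 + 14 = 14133 true annual layers.
A: Extension rate ≈ 21787.9 / 14133 = 1.542 mm/year.
Length of B = 1.542 × 11007 = 16972.8 mm.

16972.8 mm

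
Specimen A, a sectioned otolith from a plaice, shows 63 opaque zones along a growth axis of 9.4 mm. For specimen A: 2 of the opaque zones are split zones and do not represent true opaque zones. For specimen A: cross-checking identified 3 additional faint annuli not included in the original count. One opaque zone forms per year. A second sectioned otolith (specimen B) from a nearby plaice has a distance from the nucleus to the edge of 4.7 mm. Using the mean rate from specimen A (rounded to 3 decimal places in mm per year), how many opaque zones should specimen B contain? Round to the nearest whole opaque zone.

Specimen A: after corrections the count is 63 − 2 + 3 = 64 opaque zones.
A: Mean rate = 9.4 mm / 64 years ≈ 0.147 mm per year.
Specimen B: 4.7 mm / 0.147 mm per year = 31.97 years ≈ 32 opaque zones.

32 opaque zones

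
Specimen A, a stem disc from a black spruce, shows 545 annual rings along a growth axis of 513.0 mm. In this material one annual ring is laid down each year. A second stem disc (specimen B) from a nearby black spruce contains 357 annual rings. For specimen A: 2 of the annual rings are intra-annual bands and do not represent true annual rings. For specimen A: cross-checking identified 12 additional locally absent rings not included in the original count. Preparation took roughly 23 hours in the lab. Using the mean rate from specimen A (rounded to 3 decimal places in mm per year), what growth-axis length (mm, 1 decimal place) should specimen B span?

329.9 mm

Specimen A: adjusted count: 545 − 2 + 12 = 555 annual rings.
A: Extension rate ≈ 513.0 / 555 = 0.924 mm/year.
B's length ≈ 0.924 × 357 = 329.9 mm.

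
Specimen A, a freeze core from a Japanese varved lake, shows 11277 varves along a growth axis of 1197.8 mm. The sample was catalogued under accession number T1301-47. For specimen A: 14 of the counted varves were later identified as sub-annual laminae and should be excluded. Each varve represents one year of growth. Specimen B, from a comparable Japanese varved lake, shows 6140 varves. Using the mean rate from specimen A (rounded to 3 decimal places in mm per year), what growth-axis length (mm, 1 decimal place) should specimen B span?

Specimen A: correcting the raw count gives 11277 − 14 = 11263 true varves.
A: Extension rate ≈ 1197.8 / 11263 = 0.106 mm/year.
B's length ≈ 0.106 × 6140 = 650.8 mm.

650.8 mm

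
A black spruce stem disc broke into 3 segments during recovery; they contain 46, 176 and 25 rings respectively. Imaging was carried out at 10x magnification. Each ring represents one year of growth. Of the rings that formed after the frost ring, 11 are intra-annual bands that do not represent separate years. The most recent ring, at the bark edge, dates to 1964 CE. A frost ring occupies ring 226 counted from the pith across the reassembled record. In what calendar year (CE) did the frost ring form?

Total rings = 46 + 176 + 25 = 247.
The frost ring sits at ring 226 from the pith, so 247 − 226 = 21 rings formed after it.
Removing the 11 false rings leaves 21 − 11 = 10 true rings beyond the frost ring.
Counting back 10 years from 1964 CE places the frost ring in 1964 − 10 = 1954 CE.

1954 CE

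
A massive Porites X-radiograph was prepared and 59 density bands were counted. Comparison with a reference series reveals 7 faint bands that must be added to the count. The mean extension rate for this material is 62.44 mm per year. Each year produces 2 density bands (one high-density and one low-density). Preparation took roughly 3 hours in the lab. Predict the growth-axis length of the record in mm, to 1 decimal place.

2060.5 mm

Adjusted count: 59 + 7 = 66 density bands.
Dividing by 2 density bands per year: 66 / 2 = 33 years.
33 years at 62.44 mm/year gives 62.44 × 33 = 2060.5 mm.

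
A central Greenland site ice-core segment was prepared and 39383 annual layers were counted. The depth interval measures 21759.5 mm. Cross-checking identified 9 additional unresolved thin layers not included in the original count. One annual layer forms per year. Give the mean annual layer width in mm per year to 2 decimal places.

Correcting the raw count gives 39383 + 9 = 39392 true annual layers.
Extension rate ≈ 21759.5 / 39392 = 0.55 mm per year.

0.55 mm per year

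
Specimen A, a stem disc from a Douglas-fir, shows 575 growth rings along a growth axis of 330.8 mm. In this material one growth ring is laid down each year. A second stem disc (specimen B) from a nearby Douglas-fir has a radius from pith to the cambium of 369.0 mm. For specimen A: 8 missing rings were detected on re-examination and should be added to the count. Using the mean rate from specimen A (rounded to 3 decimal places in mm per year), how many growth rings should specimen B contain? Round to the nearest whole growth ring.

651 growth rings

Specimen A: after corrections the count is 575 + 8 = 583 growth rings.
A: Mean rate = 330.8 mm / 583 years ≈ 0.567 mm per year.
B spans 369.0 / 0.567 = 650.79 years ≈ 651 growth rings.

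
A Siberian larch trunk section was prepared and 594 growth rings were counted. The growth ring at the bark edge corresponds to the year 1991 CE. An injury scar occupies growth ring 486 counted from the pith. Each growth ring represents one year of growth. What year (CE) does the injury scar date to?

1883 CE

594 − 486 = 108 growth rings lie beyond the injury scar toward the bark edge.
1991 − 108 = 1883 CE.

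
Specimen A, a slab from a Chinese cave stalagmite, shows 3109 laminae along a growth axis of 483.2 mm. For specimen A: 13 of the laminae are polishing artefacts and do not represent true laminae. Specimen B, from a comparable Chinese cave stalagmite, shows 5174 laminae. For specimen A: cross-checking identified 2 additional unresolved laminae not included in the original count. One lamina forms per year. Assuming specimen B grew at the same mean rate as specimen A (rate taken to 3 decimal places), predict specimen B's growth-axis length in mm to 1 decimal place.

Specimen A: true lamina count = 3109 − 13 + 2 = 3098.
A: Mean rate = 483.2 mm / 3098 years ≈ 0.156 mm per year.
Length of B = 0.156 × 5174 = 807.1 mm.

807.1 mm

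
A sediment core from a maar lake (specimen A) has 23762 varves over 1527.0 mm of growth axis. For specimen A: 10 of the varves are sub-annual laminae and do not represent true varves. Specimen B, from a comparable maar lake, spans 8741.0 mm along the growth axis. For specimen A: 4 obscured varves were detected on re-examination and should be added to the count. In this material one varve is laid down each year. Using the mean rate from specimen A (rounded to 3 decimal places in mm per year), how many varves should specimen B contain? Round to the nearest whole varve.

Specimen A: after corrections the count is 23762 − 10 + 4 = 23756 varves.
A: 1527.0 mm over 23756 years gives 1527.0 / 23756 ≈ 0.064 mm/year.
Specimen B: 8741.0 mm / 0.064 mm per year = 136578.12 years ≈ 136578 varves.

136578 varves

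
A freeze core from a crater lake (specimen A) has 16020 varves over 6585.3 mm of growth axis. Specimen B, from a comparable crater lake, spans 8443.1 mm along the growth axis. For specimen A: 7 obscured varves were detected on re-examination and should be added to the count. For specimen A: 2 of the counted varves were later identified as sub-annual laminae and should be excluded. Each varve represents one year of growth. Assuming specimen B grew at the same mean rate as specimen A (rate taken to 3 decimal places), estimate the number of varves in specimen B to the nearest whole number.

Specimen A: adjusted count: 16020 − 2 + 7 = 16025 varves.
A: Mean rate = 6585.3 mm / 16025 years ≈ 0.411 mm/year.
For B, 8443.1 / 0.411 = 20542.82 years ≈ 20543 varves.

20543 varves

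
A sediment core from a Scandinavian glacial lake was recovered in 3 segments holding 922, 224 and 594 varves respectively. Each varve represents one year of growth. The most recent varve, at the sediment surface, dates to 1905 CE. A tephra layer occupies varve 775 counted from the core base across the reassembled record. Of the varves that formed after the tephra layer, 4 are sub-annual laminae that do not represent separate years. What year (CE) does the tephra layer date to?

944 CE

Total varves = 922 + 224 + 594 = 1740.
Between varve 775 and the sediment surface there are 1740 − 775 = 965 varves.
965 − 4 false = 961 true varves after the tephra layer.
The varve at the sediment surface is 1905 CE, so the tephra layer dates to 1905 − 961 = 944 CE.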